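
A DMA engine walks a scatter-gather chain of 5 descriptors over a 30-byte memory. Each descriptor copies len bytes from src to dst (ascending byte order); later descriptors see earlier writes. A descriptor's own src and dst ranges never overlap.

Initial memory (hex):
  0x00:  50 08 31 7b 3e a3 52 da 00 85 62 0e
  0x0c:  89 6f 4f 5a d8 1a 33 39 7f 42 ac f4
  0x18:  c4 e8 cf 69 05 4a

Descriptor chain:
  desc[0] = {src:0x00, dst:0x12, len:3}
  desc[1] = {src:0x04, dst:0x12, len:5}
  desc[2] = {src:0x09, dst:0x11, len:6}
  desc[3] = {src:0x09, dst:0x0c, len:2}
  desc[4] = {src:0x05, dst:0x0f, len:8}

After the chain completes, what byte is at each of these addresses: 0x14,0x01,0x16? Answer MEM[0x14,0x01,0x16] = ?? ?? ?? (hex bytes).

  after D0: wrote 3B at 0x12 = 500831
  after D1: wrote 5B at 0x12 = 3ea352da00
  after D2: wrote 6B at 0x11 = 85620e896f4f
  after D3: wrote 2B at 0x0c = 8562
  after D4: wrote 8B at 0x0f = a352da0085620e85
query mem[0x14]=0x62, mem[0x01]=0x08, mem[0x16]=0x85

MEM[0x14,0x01,0x16] = 62 08 85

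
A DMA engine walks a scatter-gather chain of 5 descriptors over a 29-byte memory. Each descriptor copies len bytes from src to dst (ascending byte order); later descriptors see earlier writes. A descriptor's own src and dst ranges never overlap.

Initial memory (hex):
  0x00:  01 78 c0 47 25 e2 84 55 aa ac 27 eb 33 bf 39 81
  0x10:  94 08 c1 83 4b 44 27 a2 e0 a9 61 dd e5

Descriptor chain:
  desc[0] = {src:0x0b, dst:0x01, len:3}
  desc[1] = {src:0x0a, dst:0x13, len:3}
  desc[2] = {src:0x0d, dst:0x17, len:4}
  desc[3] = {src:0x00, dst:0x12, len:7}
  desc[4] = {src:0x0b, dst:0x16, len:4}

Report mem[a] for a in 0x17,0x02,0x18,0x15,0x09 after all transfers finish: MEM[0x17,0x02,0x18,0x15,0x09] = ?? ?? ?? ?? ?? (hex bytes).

D0: mem[0x01..0x03] <- [eb 33 bf]
D1: mem[0x13..0x15] <- [27 eb 33]
D2: mem[0x17..0x1a] <- [bf 39 81 94]
D3: mem[0x12..0x18] <- [01 eb 33 bf 25 e2 84]
D4: mem[0x16..0x19] <- [eb 33 bf 39]
query mem[0x17]=0x33, mem[0x02]=0x33, mem[0x18]=0xbf, mem[0x15]=0xbf, mem[0x09]=0xac

MEM[0x17,0x02,0x18,0x15,0x09] = 33 33 bf bf ac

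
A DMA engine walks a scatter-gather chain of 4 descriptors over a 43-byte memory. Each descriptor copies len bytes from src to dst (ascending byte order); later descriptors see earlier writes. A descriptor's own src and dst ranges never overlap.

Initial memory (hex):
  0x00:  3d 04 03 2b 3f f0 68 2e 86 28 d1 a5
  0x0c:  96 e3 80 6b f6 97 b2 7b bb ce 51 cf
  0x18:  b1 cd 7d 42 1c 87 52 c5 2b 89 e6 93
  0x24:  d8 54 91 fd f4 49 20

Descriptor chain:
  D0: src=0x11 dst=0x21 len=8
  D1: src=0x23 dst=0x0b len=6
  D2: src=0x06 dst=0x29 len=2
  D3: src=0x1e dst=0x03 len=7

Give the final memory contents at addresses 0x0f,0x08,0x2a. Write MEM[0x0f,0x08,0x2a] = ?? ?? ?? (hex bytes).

  after D0: wrote 8B at 0x21 = 97b27bbbce51cfb1
  after D1: wrote 6B at 0x0b = 7bbbce51cfb1
  after D2: wrote 2B at 0x29 = 682e
  after D3: wrote 7B at 0x03 = 52c52b97b27bbb
query mem[0x0f]=0xcf, mem[0x08]=0x7b, mem[0x2a]=0x2e

MEM[0x0f,0x08,0x2a] = cf 7b 2e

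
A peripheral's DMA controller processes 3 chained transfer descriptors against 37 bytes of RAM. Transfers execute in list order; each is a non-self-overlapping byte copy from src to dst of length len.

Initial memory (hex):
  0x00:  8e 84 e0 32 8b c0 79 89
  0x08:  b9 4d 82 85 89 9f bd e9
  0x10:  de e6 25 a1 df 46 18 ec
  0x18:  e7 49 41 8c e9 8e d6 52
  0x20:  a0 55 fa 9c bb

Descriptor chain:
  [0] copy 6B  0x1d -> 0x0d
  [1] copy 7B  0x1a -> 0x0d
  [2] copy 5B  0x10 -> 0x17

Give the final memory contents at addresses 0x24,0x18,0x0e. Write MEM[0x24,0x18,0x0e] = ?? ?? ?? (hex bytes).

MEM[0x24,0x18,0x0e] = bb d6 8c

D0: mem[0x0d..0x12] <- [8e d6 52 a0 55 fa]
D1: mem[0x0d..0x13] <- [41 8c e9 8e d6 52 a0]
D2: mem[0x17..0x1b] <- [8e d6 52 a0 df]
query mem[0x24]=0xbb, mem[0x18]=0xd6, mem[0x0e]=0x8c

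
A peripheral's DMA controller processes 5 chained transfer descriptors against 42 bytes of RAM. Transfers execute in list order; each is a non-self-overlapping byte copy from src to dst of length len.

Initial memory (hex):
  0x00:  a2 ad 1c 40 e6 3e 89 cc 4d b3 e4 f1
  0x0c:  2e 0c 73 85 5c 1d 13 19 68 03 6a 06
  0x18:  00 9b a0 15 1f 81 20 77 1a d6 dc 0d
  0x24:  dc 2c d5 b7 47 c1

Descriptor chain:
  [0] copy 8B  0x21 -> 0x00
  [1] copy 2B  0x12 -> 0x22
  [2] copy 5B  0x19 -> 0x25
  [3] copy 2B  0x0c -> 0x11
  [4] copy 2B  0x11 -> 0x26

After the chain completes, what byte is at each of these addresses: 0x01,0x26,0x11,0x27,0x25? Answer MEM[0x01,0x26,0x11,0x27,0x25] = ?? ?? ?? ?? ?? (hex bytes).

D0: mem[0x00..0x07] <- [d6 dc 0d dc 2c d5 b7 47]
D1: mem[0x22..0x23] <- [13 19]
D2: mem[0x25..0x29] <- [9b a0 15 1f 81]
D3: mem[0x11..0x12] <- [2e 0c]
D4: mem[0x26..0x27] <- [2e 0c]
query mem[0x01]=0xdc, mem[0x26]=0x2e, mem[0x11]=0x2e, mem[0x27]=0x0c, mem[0x25]=0x9b

MEM[0x01,0x26,0x11,0x27,0x25] = dc 2e 2e 0c 9b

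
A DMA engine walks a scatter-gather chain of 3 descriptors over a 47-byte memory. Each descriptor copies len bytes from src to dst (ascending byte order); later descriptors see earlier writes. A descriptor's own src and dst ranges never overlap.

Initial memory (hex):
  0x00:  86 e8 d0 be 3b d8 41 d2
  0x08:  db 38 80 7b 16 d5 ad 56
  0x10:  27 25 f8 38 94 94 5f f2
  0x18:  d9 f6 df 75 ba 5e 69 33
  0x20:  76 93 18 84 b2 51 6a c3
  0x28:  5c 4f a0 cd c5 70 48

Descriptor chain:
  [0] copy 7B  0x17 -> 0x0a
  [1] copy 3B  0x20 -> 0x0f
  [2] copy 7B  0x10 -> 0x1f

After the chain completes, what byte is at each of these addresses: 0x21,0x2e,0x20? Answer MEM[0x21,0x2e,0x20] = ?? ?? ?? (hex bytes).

D0: mem[0x0a..0x10] <- [f2 d9 f6 df 75 ba 5e]
D1: mem[0x0f..0x11] <- [76 93 18]
D2: mem[0x1f..0x25] <- [93 18 f8 38 94 94 5f]
query mem[0x21]=0xf8, mem[0x2e]=0x48, mem[0x20]=0x18

MEM[0x21,0x2e,0x20] = f8 48 18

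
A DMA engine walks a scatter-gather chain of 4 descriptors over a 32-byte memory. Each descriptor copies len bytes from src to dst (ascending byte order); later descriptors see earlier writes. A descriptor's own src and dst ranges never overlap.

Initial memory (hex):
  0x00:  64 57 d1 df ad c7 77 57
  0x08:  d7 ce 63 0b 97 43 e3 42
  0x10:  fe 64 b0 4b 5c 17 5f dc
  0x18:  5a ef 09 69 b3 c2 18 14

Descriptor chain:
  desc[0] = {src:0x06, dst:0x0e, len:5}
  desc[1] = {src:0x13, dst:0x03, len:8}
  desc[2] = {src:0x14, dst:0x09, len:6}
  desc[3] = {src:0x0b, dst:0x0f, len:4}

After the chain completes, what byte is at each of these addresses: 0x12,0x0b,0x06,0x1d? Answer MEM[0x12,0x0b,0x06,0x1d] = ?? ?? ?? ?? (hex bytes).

[0] 0x06->0x0e len=5 : 77 57 d7 ce 63
[1] 0x13->0x03 len=8 : 4b 5c 17 5f dc 5a ef 09
[2] 0x14->0x09 len=6 : 5c 17 5f dc 5a ef
[3] 0x0b->0x0f len=4 : 5f dc 5a ef
query mem[0x12]=0xef, mem[0x0b]=0x5f, mem[0x06]=0x5f, mem[0x1d]=0xc2

MEM[0x12,0x0b,0x06,0x1d] = ef 5f 5f c2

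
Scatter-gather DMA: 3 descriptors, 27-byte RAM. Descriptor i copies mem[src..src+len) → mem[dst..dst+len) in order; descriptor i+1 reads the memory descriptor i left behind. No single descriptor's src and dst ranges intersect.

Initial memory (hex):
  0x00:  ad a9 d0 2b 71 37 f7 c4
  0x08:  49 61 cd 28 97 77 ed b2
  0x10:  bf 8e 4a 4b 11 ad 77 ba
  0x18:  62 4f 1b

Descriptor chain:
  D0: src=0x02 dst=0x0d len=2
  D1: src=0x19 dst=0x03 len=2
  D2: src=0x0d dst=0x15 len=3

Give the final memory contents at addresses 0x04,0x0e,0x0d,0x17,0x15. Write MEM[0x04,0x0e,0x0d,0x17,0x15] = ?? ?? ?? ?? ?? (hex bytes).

[0] 0x02->0x0d len=2 : d0 2b
[1] 0x19->0x03 len=2 : 4f 1b
[2] 0x0d->0x15 len=3 : d0 2b b2
query mem[0x04]=0x1b, mem[0x0e]=0x2b, mem[0x0d]=0xd0, mem[0x17]=0xb2, mem[0x15]=0xd0

MEM[0x04,0x0e,0x0d,0x17,0x15] = 1b 2b d0 b2 d0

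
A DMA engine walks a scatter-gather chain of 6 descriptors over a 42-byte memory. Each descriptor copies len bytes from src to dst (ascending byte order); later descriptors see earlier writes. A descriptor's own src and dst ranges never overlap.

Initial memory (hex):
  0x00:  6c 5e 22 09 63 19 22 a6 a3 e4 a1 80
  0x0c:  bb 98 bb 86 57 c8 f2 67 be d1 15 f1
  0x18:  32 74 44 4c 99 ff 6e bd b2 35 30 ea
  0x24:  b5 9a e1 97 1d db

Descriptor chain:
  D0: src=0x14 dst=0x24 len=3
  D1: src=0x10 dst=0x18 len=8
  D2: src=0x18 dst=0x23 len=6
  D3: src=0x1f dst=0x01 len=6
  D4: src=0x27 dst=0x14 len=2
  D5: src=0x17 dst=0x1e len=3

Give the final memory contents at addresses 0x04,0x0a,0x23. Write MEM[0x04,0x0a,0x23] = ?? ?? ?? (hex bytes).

  after D0: wrote 3B at 0x24 = bed115
  after D1: wrote 8B at 0x18 = 57c8f267bed115f1
  after D2: wrote 6B at 0x23 = 57c8f267bed1
  after D3: wrote 6B at 0x01 = f1b2353057c8
  after D4: wrote 2B at 0x14 = bed1
  after D5: wrote 3B at 0x1e = f157c8
query mem[0x04]=0x30, mem[0x0a]=0xa1, mem[0x23]=0x57

MEM[0x04,0x0a,0x23] = 30 a1 57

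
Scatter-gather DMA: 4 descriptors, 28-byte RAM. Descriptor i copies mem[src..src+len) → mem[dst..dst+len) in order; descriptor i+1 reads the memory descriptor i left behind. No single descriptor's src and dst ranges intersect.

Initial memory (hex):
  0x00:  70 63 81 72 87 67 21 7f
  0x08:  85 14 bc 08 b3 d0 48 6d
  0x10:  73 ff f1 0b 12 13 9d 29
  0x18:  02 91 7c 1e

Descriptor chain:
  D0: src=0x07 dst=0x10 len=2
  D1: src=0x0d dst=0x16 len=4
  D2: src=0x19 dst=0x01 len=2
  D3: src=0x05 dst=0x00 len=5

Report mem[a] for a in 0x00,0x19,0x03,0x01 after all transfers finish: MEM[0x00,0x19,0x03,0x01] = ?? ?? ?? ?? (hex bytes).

#0 dst[0x10+2] := {0x7f,0x85}
#1 dst[0x16+4] := {0xd0,0x48,0x6d,0x7f}
#2 dst[0x01+2] := {0x7f,0x7c}
#3 dst[0x00+5] := {0x67,0x21,0x7f,0x85,0x14}
query mem[0x00]=0x67, mem[0x19]=0x7f, mem[0x03]=0x85, mem[0x01]=0x21

MEM[0x00,0x19,0x03,0x01] = 67 7f 85 21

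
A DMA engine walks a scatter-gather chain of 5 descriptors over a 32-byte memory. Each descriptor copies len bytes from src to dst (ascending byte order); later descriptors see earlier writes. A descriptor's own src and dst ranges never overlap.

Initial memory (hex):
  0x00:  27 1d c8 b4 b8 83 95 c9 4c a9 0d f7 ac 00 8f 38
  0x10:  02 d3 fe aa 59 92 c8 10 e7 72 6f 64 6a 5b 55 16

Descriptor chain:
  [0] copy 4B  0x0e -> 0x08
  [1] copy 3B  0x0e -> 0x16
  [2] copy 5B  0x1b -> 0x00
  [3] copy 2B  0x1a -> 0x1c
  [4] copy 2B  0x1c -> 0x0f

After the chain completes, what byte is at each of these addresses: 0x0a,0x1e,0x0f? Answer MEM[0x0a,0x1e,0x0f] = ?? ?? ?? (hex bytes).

#0 dst[0x08+4] := {0x8f,0x38,0x02,0xd3}
#1 dst[0x16+3] := {0x8f,0x38,0x02}
#2 dst[0x00+5] := {0x64,0x6a,0x5b,0x55,0x16}
#3 dst[0x1c+2] := {0x6f,0x64}
#4 dst[0x0f+2] := {0x6f,0x64}
query mem[0x0a]=0x02, mem[0x1e]=0x55, mem[0x0f]=0x6f

MEM[0x0a,0x1e,0x0f] = 02 55 6f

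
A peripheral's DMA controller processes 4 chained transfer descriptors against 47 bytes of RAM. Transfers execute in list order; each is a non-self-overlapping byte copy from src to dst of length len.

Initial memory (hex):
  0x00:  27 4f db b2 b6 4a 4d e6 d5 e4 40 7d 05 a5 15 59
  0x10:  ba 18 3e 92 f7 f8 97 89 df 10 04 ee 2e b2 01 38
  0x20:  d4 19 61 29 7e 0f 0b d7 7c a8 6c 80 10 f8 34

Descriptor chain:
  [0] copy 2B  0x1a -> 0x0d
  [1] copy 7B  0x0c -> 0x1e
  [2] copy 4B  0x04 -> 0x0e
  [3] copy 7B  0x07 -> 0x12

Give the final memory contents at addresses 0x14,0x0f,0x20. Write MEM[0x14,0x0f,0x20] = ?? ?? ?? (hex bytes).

[0] 0x1a->0x0d len=2 : 04 ee
[1] 0x0c->0x1e len=7 : 05 04 ee 59 ba 18 3e
[2] 0x04->0x0e len=4 : b6 4a 4d e6
[3] 0x07->0x12 len=7 : e6 d5 e4 40 7d 05 04
query mem[0x14]=0xe4, mem[0x0f]=0x4a, mem[0x20]=0xee

MEM[0x14,0x0f,0x20] = e4 4a ee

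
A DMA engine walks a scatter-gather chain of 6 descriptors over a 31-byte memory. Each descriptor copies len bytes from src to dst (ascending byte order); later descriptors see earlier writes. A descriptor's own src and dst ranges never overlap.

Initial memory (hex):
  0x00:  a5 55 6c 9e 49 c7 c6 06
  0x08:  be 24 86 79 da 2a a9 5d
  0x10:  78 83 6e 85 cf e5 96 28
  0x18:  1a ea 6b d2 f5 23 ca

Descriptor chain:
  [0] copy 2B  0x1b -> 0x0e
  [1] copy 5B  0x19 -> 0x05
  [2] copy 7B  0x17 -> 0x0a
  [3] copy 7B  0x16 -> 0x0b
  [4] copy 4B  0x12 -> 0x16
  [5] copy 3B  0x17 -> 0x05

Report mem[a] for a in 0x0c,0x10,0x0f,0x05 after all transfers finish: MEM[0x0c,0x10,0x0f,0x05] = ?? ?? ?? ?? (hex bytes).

MEM[0x0c,0x10,0x0f,0x05] = 28 d2 6b 85

D0: mem[0x0e..0x0f] <- [d2 f5]
D1: mem[0x05..0x09] <- [ea 6b d2 f5 23]
D2: mem[0x0a..0x10] <- [28 1a ea 6b d2 f5 23]
D3: mem[0x0b..0x11] <- [96 28 1a ea 6b d2 f5]
D4: mem[0x16..0x19] <- [6e 85 cf e5]
D5: mem[0x05..0x07] <- [85 cf e5]
query mem[0x0c]=0x28, mem[0x10]=0xd2, mem[0x0f]=0x6b, mem[0x05]=0x85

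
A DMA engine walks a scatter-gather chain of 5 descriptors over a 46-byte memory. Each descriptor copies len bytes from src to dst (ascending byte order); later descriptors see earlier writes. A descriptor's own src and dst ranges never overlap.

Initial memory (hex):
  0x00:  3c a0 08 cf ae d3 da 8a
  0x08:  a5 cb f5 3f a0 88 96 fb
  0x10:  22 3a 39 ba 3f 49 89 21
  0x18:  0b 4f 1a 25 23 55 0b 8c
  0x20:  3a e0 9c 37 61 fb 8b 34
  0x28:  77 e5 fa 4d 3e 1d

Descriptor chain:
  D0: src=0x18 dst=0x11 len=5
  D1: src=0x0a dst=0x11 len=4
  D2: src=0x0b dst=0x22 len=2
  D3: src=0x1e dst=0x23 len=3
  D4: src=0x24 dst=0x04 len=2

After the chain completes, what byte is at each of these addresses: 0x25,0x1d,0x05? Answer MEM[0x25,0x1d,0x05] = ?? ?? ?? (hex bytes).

D0: mem[0x11..0x15] <- [0b 4f 1a 25 23]
D1: mem[0x11..0x14] <- [f5 3f a0 88]
D2: mem[0x22..0x23] <- [3f a0]
D3: mem[0x23..0x25] <- [0b 8c 3a]
D4: mem[0x04..0x05] <- [8c 3a]
query mem[0x25]=0x3a, mem[0x1d]=0x55, mem[0x05]=0x3a

MEM[0x25,0x1d,0x05] = 3a 55 3a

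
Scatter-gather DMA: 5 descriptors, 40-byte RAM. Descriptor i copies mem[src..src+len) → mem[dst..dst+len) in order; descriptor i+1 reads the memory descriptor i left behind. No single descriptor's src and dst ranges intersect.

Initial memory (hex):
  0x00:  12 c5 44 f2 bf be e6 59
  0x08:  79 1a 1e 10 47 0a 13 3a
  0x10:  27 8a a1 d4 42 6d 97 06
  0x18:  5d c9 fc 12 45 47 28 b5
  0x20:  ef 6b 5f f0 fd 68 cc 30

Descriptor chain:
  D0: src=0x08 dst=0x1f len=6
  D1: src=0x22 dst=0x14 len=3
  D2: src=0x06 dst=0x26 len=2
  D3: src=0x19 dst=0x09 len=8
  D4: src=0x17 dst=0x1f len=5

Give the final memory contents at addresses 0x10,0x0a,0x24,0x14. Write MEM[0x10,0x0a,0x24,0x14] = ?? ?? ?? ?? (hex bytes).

MEM[0x10,0x0a,0x24,0x14] = 1a fc 0a 10

D0: mem[0x1f..0x24] <- [79 1a 1e 10 47 0a]
D1: mem[0x14..0x16] <- [10 47 0a]
D2: mem[0x26..0x27] <- [e6 59]
D3: mem[0x09..0x10] <- [c9 fc 12 45 47 28 79 1a]
D4: mem[0x1f..0x23] <- [06 5d c9 fc 12]
query mem[0x10]=0x1a, mem[0x0a]=0xfc, mem[0x24]=0x0a, mem[0x14]=0x10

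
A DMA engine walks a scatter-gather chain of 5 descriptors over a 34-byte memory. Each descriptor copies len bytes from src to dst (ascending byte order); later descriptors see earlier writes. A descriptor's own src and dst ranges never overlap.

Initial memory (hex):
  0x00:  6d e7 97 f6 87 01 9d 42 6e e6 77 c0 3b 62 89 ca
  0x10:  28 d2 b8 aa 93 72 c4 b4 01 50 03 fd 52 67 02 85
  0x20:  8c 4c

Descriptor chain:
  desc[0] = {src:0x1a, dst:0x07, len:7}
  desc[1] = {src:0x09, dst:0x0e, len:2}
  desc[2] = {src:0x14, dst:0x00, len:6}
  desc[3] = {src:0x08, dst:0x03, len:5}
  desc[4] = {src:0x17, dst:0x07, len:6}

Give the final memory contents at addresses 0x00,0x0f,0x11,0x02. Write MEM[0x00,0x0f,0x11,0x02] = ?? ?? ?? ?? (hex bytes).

MEM[0x00,0x0f,0x11,0x02] = 93 67 d2 c4

#0 dst[0x07+7] := {0x03,0xfd,0x52,0x67,0x02,0x85,0x8c}
#1 dst[0x0e+2] := {0x52,0x67}
#2 dst[0x00+6] := {0x93,0x72,0xc4,0xb4,0x01,0x50}
#3 dst[0x03+5] := {0xfd,0x52,0x67,0x02,0x85}
#4 dst[0x07+6] := {0xb4,0x01,0x50,0x03,0xfd,0x52}
query mem[0x00]=0x93, mem[0x0f]=0x67, mem[0x11]=0xd2, mem[0x02]=0xc4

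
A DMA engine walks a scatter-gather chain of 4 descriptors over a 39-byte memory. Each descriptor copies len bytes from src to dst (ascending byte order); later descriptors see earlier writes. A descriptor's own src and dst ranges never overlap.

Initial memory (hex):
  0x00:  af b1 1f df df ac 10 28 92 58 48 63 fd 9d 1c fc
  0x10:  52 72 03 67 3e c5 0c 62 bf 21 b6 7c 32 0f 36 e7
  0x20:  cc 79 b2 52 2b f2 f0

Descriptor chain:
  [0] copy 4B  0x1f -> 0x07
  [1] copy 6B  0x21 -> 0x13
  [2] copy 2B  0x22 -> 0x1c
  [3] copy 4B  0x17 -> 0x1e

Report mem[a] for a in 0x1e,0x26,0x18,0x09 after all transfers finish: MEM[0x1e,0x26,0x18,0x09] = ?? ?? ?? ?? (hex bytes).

MEM[0x1e,0x26,0x18,0x09] = f2 f0 f0 79

[0] 0x1f->0x07 len=4 : e7 cc 79 b2
[1] 0x21->0x13 len=6 : 79 b2 52 2b f2 f0
[2] 0x22->0x1c len=2 : b2 52
[3] 0x17->0x1e len=4 : f2 f0 21 b6
query mem[0x1e]=0xf2, mem[0x26]=0xf0, mem[0x18]=0xf0, mem[0x09]=0x79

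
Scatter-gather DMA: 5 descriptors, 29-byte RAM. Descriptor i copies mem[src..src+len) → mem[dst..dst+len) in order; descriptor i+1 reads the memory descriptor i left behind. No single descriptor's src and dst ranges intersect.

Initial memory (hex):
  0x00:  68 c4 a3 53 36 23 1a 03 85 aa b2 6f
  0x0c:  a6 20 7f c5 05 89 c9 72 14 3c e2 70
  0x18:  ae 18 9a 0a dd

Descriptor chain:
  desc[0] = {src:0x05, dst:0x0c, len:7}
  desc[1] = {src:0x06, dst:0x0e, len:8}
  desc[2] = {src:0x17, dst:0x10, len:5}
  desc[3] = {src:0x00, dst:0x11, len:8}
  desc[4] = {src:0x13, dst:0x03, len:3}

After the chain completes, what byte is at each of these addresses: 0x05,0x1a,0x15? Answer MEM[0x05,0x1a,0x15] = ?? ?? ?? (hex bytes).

[0] 0x05->0x0c len=7 : 23 1a 03 85 aa b2 6f
[1] 0x06->0x0e len=8 : 1a 03 85 aa b2 6f 23 1a
[2] 0x17->0x10 len=5 : 70 ae 18 9a 0a
[3] 0x00->0x11 len=8 : 68 c4 a3 53 36 23 1a 03
[4] 0x13->0x03 len=3 : a3 53 36
query mem[0x05]=0x36, mem[0x1a]=0x9a, mem[0x15]=0x36

MEM[0x05,0x1a,0x15] = 36 9a 36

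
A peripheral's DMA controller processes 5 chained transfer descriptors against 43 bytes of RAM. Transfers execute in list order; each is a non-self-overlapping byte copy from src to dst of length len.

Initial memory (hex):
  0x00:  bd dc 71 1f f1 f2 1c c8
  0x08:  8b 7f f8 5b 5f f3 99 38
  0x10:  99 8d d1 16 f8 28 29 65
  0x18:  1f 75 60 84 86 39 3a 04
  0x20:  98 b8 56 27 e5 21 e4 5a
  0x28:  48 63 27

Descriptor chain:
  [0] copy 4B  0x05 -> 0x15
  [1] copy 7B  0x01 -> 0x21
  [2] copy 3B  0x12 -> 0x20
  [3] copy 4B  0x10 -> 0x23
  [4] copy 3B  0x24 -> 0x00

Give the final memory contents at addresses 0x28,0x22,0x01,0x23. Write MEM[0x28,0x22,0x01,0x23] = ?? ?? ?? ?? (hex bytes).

D0: mem[0x15..0x18] <- [f2 1c c8 8b]
D1: mem[0x21..0x27] <- [dc 71 1f f1 f2 1c c8]
D2: mem[0x20..0x22] <- [d1 16 f8]
D3: mem[0x23..0x26] <- [99 8d d1 16]
D4: mem[0x00..0x02] <- [8d d1 16]
query mem[0x28]=0x48, mem[0x22]=0xf8, mem[0x01]=0xd1, mem[0x23]=0x99

MEM[0x28,0x22,0x01,0x23] = 48 f8 d1 99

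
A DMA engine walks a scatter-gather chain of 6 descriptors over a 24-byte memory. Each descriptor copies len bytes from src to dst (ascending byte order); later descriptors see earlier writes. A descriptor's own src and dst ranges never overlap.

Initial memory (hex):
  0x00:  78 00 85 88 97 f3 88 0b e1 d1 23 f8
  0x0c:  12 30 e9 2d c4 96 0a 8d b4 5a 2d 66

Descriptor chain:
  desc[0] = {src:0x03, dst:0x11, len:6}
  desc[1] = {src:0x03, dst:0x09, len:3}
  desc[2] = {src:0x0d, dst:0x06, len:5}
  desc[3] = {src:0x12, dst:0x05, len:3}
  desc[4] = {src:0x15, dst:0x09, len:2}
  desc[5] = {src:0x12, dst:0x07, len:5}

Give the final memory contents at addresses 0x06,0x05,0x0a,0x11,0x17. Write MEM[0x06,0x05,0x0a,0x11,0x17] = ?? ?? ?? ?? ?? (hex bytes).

  after D0: wrote 6B at 0x11 = 8897f3880be1
  after D1: wrote 3B at 0x09 = 8897f3
  after D2: wrote 5B at 0x06 = 30e92dc488
  after D3: wrote 3B at 0x05 = 97f388
  after D4: wrote 2B at 0x09 = 0be1
  after D5: wrote 5B at 0x07 = 97f3880be1
query mem[0x06]=0xf3, mem[0x05]=0x97, mem[0x0a]=0x0b, mem[0x11]=0x88, mem[0x17]=0x66

MEM[0x06,0x05,0x0a,0x11,0x17] = f3 97 0b 88 66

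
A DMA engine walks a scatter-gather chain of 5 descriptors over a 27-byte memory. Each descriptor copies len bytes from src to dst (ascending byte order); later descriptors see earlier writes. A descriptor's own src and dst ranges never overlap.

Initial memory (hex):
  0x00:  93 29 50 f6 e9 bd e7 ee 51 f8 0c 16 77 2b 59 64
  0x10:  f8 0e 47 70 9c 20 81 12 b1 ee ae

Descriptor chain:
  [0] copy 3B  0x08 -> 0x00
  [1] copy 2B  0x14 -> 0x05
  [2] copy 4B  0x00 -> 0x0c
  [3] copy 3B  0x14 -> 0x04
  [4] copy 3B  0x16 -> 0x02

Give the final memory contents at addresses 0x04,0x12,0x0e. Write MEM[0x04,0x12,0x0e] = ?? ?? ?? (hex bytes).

#0 dst[0x00+3] := {0x51,0xf8,0x0c}
#1 dst[0x05+2] := {0x9c,0x20}
#2 dst[0x0c+4] := {0x51,0xf8,0x0c,0xf6}
#3 dst[0x04+3] := {0x9c,0x20,0x81}
#4 dst[0x02+3] := {0x81,0x12,0xb1}
query mem[0x04]=0xb1, mem[0x12]=0x47, mem[0x0e]=0x0c

MEM[0x04,0x12,0x0e] = b1 47 0c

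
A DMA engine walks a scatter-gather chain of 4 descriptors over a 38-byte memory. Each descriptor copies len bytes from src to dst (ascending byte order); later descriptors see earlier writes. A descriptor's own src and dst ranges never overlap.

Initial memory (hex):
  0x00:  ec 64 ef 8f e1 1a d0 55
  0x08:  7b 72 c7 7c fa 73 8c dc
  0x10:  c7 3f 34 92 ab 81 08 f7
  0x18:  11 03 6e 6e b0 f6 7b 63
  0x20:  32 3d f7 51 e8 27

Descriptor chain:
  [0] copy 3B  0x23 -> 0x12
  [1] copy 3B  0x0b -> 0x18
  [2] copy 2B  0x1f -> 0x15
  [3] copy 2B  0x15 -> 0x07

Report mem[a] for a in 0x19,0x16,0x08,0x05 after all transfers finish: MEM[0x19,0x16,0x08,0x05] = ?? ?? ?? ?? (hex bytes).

MEM[0x19,0x16,0x08,0x05] = fa 32 32 1a

#0 dst[0x12+3] := {0x51,0xe8,0x27}
#1 dst[0x18+3] := {0x7c,0xfa,0x73}
#2 dst[0x15+2] := {0x63,0x32}
#3 dst[0x07+2] := {0x63,0x32}
query mem[0x19]=0xfa, mem[0x16]=0x32, mem[0x08]=0x32, mem[0x05]=0x1a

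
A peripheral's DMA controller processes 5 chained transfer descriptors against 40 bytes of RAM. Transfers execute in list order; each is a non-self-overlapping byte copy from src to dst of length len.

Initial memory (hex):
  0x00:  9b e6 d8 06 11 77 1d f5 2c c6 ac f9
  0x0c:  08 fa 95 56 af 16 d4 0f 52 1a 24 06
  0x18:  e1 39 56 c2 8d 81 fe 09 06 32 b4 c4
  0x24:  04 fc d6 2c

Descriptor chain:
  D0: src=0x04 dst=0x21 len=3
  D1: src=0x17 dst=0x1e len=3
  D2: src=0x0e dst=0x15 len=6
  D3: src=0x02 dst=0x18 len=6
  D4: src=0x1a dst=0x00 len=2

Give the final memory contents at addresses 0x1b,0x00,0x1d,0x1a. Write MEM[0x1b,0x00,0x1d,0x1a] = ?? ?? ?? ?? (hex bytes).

  after D0: wrote 3B at 0x21 = 11771d
  after D1: wrote 3B at 0x1e = 06e139
  after D2: wrote 6B at 0x15 = 9556af16d40f
  after D3: wrote 6B at 0x18 = d80611771df5
  after D4: wrote 2B at 0x00 = 1177
query mem[0x1b]=0x77, mem[0x00]=0x11, mem[0x1d]=0xf5, mem[0x1a]=0x11

MEM[0x1b,0x00,0x1d,0x1a] = 77 11 f5 11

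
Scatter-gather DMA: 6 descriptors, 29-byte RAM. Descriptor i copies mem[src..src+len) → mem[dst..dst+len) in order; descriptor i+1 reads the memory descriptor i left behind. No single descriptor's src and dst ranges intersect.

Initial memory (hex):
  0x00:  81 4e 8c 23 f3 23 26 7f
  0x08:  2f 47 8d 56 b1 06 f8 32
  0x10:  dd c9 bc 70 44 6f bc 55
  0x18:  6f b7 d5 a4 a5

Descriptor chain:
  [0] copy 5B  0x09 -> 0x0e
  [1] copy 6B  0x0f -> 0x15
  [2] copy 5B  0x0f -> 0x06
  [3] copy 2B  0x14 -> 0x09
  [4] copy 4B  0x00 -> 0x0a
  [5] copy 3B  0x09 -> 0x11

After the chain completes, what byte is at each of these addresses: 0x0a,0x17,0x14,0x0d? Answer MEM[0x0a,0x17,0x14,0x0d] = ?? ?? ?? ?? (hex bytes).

  after D0: wrote 5B at 0x0e = 478d56b106
  after D1: wrote 6B at 0x15 = 8d56b1067044
  after D2: wrote 5B at 0x06 = 8d56b10670
  after D3: wrote 2B at 0x09 = 448d
  after D4: wrote 4B at 0x0a = 814e8c23
  after D5: wrote 3B at 0x11 = 44814e
query mem[0x0a]=0x81, mem[0x17]=0xb1, mem[0x14]=0x44, mem[0x0d]=0x23

MEM[0x0a,0x17,0x14,0x0d] = 81 b1 44 23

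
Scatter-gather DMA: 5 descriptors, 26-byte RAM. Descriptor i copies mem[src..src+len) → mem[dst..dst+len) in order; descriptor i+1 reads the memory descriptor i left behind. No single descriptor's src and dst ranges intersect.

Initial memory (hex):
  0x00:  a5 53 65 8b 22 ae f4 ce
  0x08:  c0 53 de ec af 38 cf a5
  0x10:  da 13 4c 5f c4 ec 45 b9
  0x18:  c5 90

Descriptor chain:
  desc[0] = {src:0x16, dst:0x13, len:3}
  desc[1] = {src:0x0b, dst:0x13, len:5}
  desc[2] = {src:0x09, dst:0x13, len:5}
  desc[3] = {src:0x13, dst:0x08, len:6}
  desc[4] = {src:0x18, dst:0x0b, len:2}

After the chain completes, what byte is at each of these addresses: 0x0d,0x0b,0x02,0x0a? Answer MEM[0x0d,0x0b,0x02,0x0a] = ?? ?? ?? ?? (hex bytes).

  after D0: wrote 3B at 0x13 = 45b9c5
  after D1: wrote 5B at 0x13 = ecaf38cfa5
  after D2: wrote 5B at 0x13 = 53deecaf38
  after D3: wrote 6B at 0x08 = 53deecaf38c5
  after D4: wrote 2B at 0x0b = c590
query mem[0x0d]=0xc5, mem[0x0b]=0xc5, mem[0x02]=0x65, mem[0x0a]=0xec

MEM[0x0d,0x0b,0x02,0x0a] = c5 c5 65 ec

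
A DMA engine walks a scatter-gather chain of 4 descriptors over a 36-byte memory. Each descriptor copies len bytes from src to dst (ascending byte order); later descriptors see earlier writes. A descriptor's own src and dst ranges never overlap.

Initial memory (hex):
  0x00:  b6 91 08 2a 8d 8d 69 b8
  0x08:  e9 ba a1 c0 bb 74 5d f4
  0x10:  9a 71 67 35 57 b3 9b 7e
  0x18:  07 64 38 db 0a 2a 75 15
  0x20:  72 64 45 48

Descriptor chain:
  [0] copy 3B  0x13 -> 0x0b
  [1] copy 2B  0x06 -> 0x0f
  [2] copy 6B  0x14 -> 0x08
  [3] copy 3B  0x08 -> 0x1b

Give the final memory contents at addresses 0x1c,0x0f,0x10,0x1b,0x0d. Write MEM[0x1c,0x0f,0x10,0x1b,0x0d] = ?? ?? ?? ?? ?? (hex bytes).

D0: mem[0x0b..0x0d] <- [35 57 b3]
D1: mem[0x0f..0x10] <- [69 b8]
D2: mem[0x08..0x0d] <- [57 b3 9b 7e 07 64]
D3: mem[0x1b..0x1d] <- [57 b3 9b]
query mem[0x1c]=0xb3, mem[0x0f]=0x69, mem[0x10]=0xb8, mem[0x1b]=0x57, mem[0x0d]=0x64

MEM[0x1c,0x0f,0x10,0x1b,0x0d] = b3 69 b8 57 64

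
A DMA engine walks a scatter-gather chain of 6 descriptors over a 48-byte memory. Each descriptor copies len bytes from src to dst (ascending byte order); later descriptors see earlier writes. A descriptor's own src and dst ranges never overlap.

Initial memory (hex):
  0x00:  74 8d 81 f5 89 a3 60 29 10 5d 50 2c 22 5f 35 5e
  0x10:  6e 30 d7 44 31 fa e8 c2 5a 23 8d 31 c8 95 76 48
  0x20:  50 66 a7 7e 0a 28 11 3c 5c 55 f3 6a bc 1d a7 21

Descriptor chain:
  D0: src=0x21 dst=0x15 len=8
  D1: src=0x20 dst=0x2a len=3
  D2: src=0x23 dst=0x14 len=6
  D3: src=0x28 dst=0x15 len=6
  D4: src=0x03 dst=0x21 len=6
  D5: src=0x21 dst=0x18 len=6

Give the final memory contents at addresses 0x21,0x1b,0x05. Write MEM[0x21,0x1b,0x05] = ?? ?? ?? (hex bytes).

  after D0: wrote 8B at 0x15 = 66a77e0a28113c5c
  after D1: wrote 3B at 0x2a = 5066a7
  after D2: wrote 6B at 0x14 = 7e0a28113c5c
  after D3: wrote 6B at 0x15 = 5c555066a71d
  after D4: wrote 6B at 0x21 = f589a3602910
  after D5: wrote 6B at 0x18 = f589a3602910
query mem[0x21]=0xf5, mem[0x1b]=0x60, mem[0x05]=0xa3

MEM[0x21,0x1b,0x05] = f5 60 a3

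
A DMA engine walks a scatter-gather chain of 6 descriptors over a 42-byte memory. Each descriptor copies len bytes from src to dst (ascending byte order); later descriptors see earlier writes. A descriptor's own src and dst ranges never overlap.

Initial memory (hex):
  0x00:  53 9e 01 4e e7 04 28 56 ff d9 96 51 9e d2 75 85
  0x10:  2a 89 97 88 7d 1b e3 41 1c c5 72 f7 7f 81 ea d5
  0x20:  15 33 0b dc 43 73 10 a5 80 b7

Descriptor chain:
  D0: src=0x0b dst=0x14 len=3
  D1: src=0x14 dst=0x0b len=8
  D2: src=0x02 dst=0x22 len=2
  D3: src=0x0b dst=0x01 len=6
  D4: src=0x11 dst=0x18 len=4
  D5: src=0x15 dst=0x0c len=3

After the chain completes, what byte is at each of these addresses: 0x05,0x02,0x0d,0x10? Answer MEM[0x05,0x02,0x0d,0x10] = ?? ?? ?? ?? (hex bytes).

D0: mem[0x14..0x16] <- [51 9e d2]
D1: mem[0x0b..0x12] <- [51 9e d2 41 1c c5 72 f7]
D2: mem[0x22..0x23] <- [01 4e]
D3: mem[0x01..0x06] <- [51 9e d2 41 1c c5]
D4: mem[0x18..0x1b] <- [72 f7 88 51]
D5: mem[0x0c..0x0e] <- [9e d2 41]
query mem[0x05]=0x1c, mem[0x02]=0x9e, mem[0x0d]=0xd2, mem[0x10]=0xc5

MEM[0x05,0x02,0x0d,0x10] = 1c 9e d2 c5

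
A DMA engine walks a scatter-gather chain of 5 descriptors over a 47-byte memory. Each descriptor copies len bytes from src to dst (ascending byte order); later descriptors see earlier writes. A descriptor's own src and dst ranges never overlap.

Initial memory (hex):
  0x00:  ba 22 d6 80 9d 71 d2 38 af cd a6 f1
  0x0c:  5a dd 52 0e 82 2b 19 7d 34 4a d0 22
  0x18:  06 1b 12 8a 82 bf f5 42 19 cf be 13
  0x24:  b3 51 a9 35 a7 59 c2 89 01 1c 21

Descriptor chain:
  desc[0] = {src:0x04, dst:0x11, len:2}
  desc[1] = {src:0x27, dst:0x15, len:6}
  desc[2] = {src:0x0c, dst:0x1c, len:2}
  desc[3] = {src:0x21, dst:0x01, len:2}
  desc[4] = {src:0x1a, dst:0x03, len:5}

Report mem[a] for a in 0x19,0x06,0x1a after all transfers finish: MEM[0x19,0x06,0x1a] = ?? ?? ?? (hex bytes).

MEM[0x19,0x06,0x1a] = 89 dd 01

D0: mem[0x11..0x12] <- [9d 71]
D1: mem[0x15..0x1a] <- [35 a7 59 c2 89 01]
D2: mem[0x1c..0x1d] <- [5a dd]
D3: mem[0x01..0x02] <- [cf be]
D4: mem[0x03..0x07] <- [01 8a 5a dd f5]
query mem[0x19]=0x89, mem[0x06]=0xdd, mem[0x1a]=0x01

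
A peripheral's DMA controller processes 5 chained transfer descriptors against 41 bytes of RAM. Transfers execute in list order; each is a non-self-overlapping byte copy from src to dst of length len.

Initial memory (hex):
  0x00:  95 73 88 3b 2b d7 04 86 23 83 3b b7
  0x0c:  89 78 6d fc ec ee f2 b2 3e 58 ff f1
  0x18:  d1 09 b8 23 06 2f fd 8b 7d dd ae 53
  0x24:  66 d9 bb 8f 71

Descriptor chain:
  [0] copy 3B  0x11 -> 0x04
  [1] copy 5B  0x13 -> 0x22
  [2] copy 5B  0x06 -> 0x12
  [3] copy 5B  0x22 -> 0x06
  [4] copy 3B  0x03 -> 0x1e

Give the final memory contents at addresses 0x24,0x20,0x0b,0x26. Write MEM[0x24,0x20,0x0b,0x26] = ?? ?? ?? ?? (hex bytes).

[0] 0x11->0x04 len=3 : ee f2 b2
[1] 0x13->0x22 len=5 : b2 3e 58 ff f1
[2] 0x06->0x12 len=5 : b2 86 23 83 3b
[3] 0x22->0x06 len=5 : b2 3e 58 ff f1
[4] 0x03->0x1e len=3 : 3b ee f2
query mem[0x24]=0x58, mem[0x20]=0xf2, mem[0x0b]=0xb7, mem[0x26]=0xf1

MEM[0x24,0x20,0x0b,0x26] = 58 f2 b7 f1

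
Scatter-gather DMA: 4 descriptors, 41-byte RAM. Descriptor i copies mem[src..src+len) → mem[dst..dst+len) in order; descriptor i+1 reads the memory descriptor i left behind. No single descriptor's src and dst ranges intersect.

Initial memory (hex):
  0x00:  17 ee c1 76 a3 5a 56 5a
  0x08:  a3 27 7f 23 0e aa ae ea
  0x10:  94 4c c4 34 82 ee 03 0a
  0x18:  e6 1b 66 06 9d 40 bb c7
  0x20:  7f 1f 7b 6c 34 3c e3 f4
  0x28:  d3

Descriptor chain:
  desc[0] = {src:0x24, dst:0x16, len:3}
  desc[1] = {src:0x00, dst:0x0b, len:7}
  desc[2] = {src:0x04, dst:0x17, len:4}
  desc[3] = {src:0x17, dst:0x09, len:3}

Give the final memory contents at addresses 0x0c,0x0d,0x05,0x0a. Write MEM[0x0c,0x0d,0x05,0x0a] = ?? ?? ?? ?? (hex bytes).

  after D0: wrote 3B at 0x16 = 343ce3
  after D1: wrote 7B at 0x0b = 17eec176a35a56
  after D2: wrote 4B at 0x17 = a35a565a
  after D3: wrote 3B at 0x09 = a35a56
query mem[0x0c]=0xee, mem[0x0d]=0xc1, mem[0x05]=0x5a, mem[0x0a]=0x5a

MEM[0x0c,0x0d,0x05,0x0a] = ee c1 5a 5a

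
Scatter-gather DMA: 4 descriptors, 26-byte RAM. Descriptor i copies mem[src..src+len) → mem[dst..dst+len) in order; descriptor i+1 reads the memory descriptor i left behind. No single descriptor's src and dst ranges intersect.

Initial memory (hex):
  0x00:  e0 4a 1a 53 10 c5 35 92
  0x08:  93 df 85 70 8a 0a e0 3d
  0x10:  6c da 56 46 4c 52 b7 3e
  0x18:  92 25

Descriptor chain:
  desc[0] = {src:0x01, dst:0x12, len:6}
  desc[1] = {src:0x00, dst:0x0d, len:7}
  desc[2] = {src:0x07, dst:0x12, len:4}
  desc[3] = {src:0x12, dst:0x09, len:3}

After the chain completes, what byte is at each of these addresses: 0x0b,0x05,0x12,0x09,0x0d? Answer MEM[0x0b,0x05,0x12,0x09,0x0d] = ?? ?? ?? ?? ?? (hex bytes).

MEM[0x0b,0x05,0x12,0x09,0x0d] = df c5 92 92 e0

D0: mem[0x12..0x17] <- [4a 1a 53 10 c5 35]
D1: mem[0x0d..0x13] <- [e0 4a 1a 53 10 c5 35]
D2: mem[0x12..0x15] <- [92 93 df 85]
D3: mem[0x09..0x0b] <- [92 93 df]
query mem[0x0b]=0xdf, mem[0x05]=0xc5, mem[0x12]=0x92, mem[0x09]=0x92, mem[0x0d]=0xe0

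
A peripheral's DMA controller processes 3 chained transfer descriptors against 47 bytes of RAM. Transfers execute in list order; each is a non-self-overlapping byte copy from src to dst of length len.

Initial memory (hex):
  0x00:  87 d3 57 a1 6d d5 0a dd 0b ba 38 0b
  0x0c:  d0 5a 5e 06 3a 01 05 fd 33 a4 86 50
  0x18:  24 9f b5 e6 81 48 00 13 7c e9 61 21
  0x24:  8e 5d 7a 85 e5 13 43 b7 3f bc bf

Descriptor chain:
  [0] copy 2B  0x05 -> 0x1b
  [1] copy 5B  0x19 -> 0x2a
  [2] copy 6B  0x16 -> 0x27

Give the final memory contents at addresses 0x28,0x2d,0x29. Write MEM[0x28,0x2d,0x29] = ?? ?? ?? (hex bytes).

  after D0: wrote 2B at 0x1b = d50a
  after D1: wrote 5B at 0x2a = 9fb5d50a48
  after D2: wrote 6B at 0x27 = 8650249fb5d5
query mem[0x28]=0x50, mem[0x2d]=0x0a, mem[0x29]=0x24

MEM[0x28,0x2d,0x29] = 50 0a 24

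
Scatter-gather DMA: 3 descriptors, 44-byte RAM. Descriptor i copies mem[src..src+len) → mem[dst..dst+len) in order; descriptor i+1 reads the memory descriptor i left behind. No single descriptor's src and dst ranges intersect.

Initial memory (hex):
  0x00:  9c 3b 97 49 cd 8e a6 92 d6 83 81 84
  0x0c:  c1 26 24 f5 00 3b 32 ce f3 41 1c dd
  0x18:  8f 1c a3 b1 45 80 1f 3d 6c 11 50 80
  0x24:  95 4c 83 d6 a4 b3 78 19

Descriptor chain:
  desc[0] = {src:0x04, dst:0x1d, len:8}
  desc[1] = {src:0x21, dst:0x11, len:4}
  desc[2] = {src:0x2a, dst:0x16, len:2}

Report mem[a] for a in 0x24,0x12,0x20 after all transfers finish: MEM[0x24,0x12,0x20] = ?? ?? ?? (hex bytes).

MEM[0x24,0x12,0x20] = 84 83 92

#0 dst[0x1d+8] := {0xcd,0x8e,0xa6,0x92,0xd6,0x83,0x81,0x84}
#1 dst[0x11+4] := {0xd6,0x83,0x81,0x84}
#2 dst[0x16+2] := {0x78,0x19}
query mem[0x24]=0x84, mem[0x12]=0x83, mem[0x20]=0x92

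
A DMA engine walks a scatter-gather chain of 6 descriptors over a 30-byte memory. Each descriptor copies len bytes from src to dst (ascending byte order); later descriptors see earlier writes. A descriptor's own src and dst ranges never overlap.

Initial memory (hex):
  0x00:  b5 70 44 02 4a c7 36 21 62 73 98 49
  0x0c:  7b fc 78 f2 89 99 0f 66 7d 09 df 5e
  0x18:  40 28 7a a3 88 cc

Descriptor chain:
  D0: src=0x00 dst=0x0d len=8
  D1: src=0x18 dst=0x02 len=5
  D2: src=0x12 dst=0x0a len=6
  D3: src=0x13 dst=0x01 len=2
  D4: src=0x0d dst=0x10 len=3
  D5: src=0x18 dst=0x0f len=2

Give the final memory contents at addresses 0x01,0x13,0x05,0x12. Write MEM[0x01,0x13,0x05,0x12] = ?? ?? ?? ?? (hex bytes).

MEM[0x01,0x13,0x05,0x12] = 36 36 a3 5e

#0 dst[0x0d+8] := {0xb5,0x70,0x44,0x02,0x4a,0xc7,0x36,0x21}
#1 dst[0x02+5] := {0x40,0x28,0x7a,0xa3,0x88}
#2 dst[0x0a+6] := {0xc7,0x36,0x21,0x09,0xdf,0x5e}
#3 dst[0x01+2] := {0x36,0x21}
#4 dst[0x10+3] := {0x09,0xdf,0x5e}
#5 dst[0x0f+2] := {0x40,0x28}
query mem[0x01]=0x36, mem[0x13]=0x36, mem[0x05]=0xa3, mem[0x12]=0x5e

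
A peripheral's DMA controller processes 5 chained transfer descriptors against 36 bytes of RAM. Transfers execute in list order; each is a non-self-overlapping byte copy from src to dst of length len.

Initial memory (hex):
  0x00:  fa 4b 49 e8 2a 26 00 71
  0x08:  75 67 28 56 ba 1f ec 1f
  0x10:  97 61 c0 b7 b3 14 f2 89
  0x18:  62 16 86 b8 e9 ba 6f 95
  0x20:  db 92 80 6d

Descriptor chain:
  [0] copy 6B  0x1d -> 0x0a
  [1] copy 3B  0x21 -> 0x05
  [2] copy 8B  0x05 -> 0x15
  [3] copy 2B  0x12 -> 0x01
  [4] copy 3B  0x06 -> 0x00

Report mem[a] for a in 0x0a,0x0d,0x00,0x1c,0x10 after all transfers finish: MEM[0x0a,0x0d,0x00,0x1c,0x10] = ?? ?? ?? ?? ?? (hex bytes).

MEM[0x0a,0x0d,0x00,0x1c,0x10] = ba db 80 95 97

[0] 0x1d->0x0a len=6 : ba 6f 95 db 92 80
[1] 0x21->0x05 len=3 : 92 80 6d
[2] 0x05->0x15 len=8 : 92 80 6d 75 67 ba 6f 95
[3] 0x12->0x01 len=2 : c0 b7
[4] 0x06->0x00 len=3 : 80 6d 75
query mem[0x0a]=0xba, mem[0x0d]=0xdb, mem[0x00]=0x80, mem[0x1c]=0x95, mem[0x10]=0x97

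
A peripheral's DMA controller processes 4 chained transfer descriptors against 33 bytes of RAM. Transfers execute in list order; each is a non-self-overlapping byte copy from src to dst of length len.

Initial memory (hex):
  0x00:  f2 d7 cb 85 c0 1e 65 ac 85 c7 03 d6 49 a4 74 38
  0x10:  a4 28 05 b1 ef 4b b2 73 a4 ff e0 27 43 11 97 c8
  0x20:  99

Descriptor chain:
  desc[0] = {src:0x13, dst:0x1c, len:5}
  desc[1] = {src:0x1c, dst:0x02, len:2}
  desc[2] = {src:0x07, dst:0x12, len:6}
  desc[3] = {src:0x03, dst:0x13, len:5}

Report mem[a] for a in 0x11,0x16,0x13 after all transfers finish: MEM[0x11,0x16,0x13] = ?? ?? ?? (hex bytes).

MEM[0x11,0x16,0x13] = 28 65 ef

#0 dst[0x1c+5] := {0xb1,0xef,0x4b,0xb2,0x73}
#1 dst[0x02+2] := {0xb1,0xef}
#2 dst[0x12+6] := {0xac,0x85,0xc7,0x03,0xd6,0x49}
#3 dst[0x13+5] := {0xef,0xc0,0x1e,0x65,0xac}
query mem[0x11]=0x28, mem[0x16]=0x65, mem[0x13]=0xef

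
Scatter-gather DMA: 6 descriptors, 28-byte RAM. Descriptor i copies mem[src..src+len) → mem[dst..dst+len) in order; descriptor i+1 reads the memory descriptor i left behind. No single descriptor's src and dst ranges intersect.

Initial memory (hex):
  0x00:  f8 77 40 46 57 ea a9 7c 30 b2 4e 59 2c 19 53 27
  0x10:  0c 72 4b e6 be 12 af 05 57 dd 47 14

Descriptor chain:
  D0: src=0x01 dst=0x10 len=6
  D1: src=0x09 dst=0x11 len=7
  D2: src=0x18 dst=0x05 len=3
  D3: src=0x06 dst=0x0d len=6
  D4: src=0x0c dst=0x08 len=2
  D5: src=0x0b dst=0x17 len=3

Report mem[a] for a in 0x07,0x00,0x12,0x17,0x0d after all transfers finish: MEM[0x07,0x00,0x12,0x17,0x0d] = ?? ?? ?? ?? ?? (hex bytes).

D0: mem[0x10..0x15] <- [77 40 46 57 ea a9]
D1: mem[0x11..0x17] <- [b2 4e 59 2c 19 53 27]
D2: mem[0x05..0x07] <- [57 dd 47]
D3: mem[0x0d..0x12] <- [dd 47 30 b2 4e 59]
D4: mem[0x08..0x09] <- [2c dd]
D5: mem[0x17..0x19] <- [59 2c dd]
query mem[0x07]=0x47, mem[0x00]=0xf8, mem[0x12]=0x59, mem[0x17]=0x59, mem[0x0d]=0xdd

MEM[0x07,0x00,0x12,0x17,0x0d] = 47 f8 59 59 dd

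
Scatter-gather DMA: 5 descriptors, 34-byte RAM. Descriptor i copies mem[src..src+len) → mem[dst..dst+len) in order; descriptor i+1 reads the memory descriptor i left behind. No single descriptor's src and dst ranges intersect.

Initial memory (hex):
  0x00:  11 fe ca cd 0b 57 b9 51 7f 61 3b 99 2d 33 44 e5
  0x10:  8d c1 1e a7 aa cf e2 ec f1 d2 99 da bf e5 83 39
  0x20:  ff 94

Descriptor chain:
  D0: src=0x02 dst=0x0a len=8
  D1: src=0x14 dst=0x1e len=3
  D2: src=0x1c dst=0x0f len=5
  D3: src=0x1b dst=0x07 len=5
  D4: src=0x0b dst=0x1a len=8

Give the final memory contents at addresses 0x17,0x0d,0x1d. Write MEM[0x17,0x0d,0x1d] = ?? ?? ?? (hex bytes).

#0 dst[0x0a+8] := {0xca,0xcd,0x0b,0x57,0xb9,0x51,0x7f,0x61}
#1 dst[0x1e+3] := {0xaa,0xcf,0xe2}
#2 dst[0x0f+5] := {0xbf,0xe5,0xaa,0xcf,0xe2}
#3 dst[0x07+5] := {0xda,0xbf,0xe5,0xaa,0xcf}
#4 dst[0x1a+8] := {0xcf,0x0b,0x57,0xb9,0xbf,0xe5,0xaa,0xcf}
query mem[0x17]=0xec, mem[0x0d]=0x57, mem[0x1d]=0xb9

MEM[0x17,0x0d,0x1d] = ec 57 b9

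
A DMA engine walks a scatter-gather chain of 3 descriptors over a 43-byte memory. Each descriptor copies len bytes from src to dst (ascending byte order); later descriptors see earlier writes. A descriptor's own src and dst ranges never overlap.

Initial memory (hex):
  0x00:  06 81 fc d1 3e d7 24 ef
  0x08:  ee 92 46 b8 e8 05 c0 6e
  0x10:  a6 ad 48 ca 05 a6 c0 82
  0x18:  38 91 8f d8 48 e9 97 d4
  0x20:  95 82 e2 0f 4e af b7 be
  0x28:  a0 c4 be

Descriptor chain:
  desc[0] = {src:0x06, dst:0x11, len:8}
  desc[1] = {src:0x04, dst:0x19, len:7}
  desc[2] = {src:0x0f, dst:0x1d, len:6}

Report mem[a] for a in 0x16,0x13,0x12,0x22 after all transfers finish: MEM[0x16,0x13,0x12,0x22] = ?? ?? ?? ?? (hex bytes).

MEM[0x16,0x13,0x12,0x22] = b8 ee ef 92

[0] 0x06->0x11 len=8 : 24 ef ee 92 46 b8 e8 05
[1] 0x04->0x19 len=7 : 3e d7 24 ef ee 92 46
[2] 0x0f->0x1d len=6 : 6e a6 24 ef ee 92
query mem[0x16]=0xb8, mem[0x13]=0xee, mem[0x12]=0xef, mem[0x22]=0x92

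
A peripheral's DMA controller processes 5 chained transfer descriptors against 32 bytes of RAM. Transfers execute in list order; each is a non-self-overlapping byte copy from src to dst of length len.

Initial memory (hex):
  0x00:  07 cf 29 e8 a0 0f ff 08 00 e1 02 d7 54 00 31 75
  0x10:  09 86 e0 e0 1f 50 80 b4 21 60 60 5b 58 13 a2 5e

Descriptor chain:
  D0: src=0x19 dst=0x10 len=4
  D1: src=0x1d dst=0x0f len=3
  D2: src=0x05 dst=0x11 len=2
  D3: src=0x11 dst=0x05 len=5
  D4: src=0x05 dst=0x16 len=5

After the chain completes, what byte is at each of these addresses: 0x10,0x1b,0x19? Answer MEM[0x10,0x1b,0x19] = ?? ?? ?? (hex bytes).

#0 dst[0x10+4] := {0x60,0x60,0x5b,0x58}
#1 dst[0x0f+3] := {0x13,0xa2,0x5e}
#2 dst[0x11+2] := {0x0f,0xff}
#3 dst[0x05+5] := {0x0f,0xff,0x58,0x1f,0x50}
#4 dst[0x16+5] := {0x0f,0xff,0x58,0x1f,0x50}
query mem[0x10]=0xa2, mem[0x1b]=0x5b, mem[0x19]=0x1f

MEM[0x10,0x1b,0x19] = a2 5b 1f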